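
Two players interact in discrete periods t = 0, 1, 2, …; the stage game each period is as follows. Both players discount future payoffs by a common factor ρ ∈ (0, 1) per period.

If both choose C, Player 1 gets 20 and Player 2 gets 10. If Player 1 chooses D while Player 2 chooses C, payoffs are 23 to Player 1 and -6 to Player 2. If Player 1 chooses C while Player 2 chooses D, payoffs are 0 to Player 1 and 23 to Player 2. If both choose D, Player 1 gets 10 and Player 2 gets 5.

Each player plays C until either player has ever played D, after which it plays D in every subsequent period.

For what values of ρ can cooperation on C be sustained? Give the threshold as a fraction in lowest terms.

13/18

For Player 1: deviation gain 23−20 = 3, per-period punishment loss 20−10 = 10. IC gives ρ ≥ 3/13.
For Player 2: gain 13, loss 5 per period, so ρ ≥ 13/18.
The tighter constraint is Player 2's, so cooperation needs ρ ≥ 13/18.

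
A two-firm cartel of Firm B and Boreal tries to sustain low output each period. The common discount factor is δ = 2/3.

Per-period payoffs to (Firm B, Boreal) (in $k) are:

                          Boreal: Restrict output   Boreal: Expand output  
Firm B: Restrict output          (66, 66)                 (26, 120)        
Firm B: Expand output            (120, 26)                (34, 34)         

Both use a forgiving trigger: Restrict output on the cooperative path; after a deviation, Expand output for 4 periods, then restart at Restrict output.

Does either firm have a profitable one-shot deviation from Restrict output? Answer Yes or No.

Yes

IC: δ+…+δ^4 ≥ (120−66)/(66−34) = 27/16.
At δ = 2/3: partial sum = 1.6049 < 1.6875. Cooperation not sustainable.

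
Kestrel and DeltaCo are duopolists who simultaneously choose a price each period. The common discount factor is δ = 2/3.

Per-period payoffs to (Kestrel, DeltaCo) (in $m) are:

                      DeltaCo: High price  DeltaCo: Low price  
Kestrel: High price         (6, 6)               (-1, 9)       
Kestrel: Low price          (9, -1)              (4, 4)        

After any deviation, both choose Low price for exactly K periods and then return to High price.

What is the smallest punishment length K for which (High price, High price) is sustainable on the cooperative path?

IC: δ(1−δ^K)/(1−δ) ≥ (9−6)/(6−4) = 3/2.
With δ = 2/3: need 1 − δ^K ≥ 3/2·(1−2/3)/(2/3), i.e. δ^K ≤ 0.2500.
Since (2/3)^3 = 0.2963 and (2/3)^4 = 0.1975, the smallest such K is 4.

4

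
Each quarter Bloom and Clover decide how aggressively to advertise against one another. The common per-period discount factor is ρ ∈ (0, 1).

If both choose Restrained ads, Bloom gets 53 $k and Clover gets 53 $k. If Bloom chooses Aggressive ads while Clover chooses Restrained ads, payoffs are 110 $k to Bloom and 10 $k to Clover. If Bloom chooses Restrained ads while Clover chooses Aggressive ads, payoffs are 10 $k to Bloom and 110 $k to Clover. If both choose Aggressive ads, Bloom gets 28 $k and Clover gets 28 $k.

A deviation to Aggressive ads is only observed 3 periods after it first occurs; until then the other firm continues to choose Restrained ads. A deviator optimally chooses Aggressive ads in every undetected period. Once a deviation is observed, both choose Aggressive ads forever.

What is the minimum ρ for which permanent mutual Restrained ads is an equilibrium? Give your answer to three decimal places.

0.886

The best deviation is to choose Aggressive ads for all 3 undetected periods, earning 110 each, then 28 forever once detected.
Deviation value: 110(1−ρ^3)/(1−ρ) + 28ρ^3/(1−ρ); cooperation value: 53/(1−ρ).
IC: 53 ≥ 110(1−ρ^3) + 28ρ^3 = 110 − 82ρ^3.
So ρ^3 ≥ 57/82, giving ρ ≥ (57/82)^(1/3) ≈ 0.886.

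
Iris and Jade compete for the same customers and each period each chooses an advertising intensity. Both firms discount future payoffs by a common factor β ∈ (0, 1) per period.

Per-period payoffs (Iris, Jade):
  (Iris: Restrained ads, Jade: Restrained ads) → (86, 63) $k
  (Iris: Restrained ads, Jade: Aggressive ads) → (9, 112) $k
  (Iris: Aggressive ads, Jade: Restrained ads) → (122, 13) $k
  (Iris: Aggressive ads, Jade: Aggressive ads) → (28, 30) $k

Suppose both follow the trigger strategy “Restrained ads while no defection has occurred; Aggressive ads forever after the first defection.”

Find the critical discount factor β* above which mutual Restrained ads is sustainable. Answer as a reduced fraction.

49/82

Iris's threshold: (122−86)/(122−28) = 18/47.
Jade's threshold: (112−63)/(112−30) = 49/82.
18/47 < 49/82, so Jade binds and β* = 49/82.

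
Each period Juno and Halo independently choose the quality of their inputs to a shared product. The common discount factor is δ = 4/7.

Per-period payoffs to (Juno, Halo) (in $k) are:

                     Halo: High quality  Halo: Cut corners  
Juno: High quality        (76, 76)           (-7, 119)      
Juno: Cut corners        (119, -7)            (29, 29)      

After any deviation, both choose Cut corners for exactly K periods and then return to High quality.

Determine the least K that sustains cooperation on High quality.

Need Σ_{k=1}^{K} δ^k ≥ (119−76)/(76−29) = 0.9149 at δ = 4/7.
At K = 2 the sum is 0.8980 < 0.9149; at K = 3 it is 1.0845 ≥ 0.9149.
So the minimum punishment length is K = 3.

3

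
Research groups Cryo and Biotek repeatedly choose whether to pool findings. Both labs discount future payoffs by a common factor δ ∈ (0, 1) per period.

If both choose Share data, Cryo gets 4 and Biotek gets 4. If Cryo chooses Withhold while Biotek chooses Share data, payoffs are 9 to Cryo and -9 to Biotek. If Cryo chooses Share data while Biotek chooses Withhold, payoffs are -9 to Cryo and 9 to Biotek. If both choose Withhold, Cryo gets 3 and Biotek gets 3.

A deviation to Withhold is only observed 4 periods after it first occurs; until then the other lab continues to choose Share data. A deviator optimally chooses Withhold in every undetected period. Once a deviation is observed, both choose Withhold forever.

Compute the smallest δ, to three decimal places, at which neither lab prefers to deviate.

0.955

The best deviation is to choose Withhold for all 4 undetected periods, earning 9 each, then 3 forever once detected.
Deviation value: 9(1−δ^4)/(1−δ) + 3δ^4/(1−δ); cooperation value: 4/(1−δ).
IC: 4 ≥ 9(1−δ^4) + 3δ^4 = 9 − 6δ^4.
So δ^4 ≥ 5/6, giving δ ≥ (5/6)^(1/4) ≈ 0.955.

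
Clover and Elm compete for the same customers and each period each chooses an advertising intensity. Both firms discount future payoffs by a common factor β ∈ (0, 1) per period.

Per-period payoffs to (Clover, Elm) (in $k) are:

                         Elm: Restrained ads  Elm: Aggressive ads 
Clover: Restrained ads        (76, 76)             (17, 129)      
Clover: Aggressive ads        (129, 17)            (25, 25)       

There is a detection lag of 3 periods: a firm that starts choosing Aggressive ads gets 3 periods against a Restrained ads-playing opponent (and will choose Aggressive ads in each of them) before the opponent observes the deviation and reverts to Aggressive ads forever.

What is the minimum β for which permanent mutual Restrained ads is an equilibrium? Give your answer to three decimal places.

Deviating for the 3 undetected periods gains 129−76 = 53 per period over cooperation, then loses 76−25 = 51 per period forever once punishment starts.
Gain: 53(1 + β + … + β^2); loss: 51·β^3/(1−β).
No profitable deviation ⇔ 53(1−β^3) ≤ 51·β^3, i.e. β^3 ≥ 53/(53+51) = 53/104.
Hence β ≥ (53/104)^(1/3) ≈ 0.799.

0.799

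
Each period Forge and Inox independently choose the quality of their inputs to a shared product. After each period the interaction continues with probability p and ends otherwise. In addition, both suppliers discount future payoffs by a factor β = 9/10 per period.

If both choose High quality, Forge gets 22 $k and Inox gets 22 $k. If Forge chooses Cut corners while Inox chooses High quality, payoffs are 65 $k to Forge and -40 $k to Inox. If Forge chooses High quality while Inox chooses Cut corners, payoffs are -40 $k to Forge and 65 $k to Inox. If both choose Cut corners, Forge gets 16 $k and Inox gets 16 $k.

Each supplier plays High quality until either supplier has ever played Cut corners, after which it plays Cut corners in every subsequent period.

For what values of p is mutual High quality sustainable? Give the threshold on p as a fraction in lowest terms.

430/441

With continuation probability p and discount β, the effective per-period discount factor is βp.
Grim-trigger IC: βp ≥ (65−22)/(65−16) = 43/49.
So p ≥ (43/49)/(9/10) = 430/441.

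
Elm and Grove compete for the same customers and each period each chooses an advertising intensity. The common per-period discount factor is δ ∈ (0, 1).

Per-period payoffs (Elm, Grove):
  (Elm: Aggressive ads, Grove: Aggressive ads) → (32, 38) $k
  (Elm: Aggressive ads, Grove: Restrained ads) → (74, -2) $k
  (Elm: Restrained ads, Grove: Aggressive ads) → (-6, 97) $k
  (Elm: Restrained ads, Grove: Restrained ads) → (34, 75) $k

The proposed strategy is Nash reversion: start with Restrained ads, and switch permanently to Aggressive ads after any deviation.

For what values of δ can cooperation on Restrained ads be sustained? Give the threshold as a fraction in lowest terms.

Elm: cooperation gives 34 each period; deviation gives 74 once then 32 forever.
  34/(1−δ) ≥ 74 + 32δ/(1−δ) ⇒ δ ≥ 40/42 = 20/21.
Grove: cooperation gives 75 each period; deviation gives 97 once then 38 forever.
  δ ≥ 22/59.
Both must hold, so the binding constraint is Elm's: δ ≥ 20/21.

20/21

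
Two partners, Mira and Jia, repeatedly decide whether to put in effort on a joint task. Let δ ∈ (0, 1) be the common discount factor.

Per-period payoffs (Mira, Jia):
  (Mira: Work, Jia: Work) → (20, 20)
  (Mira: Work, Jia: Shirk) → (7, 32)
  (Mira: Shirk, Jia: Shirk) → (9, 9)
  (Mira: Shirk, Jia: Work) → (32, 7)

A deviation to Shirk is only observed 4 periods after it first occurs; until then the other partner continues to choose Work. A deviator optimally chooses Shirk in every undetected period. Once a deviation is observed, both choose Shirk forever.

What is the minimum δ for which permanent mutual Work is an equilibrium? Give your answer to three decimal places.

The best deviation is to choose Shirk for all 4 undetected periods, earning 32 each, then 9 forever once detected.
Deviation value: 32(1−δ^4)/(1−δ) + 9δ^4/(1−δ); cooperation value: 20/(1−δ).
IC: 20 ≥ 32(1−δ^4) + 9δ^4 = 32 − 23δ^4.
So δ^4 ≥ 12/23, giving δ ≥ (12/23)^(1/4) ≈ 0.850.

0.850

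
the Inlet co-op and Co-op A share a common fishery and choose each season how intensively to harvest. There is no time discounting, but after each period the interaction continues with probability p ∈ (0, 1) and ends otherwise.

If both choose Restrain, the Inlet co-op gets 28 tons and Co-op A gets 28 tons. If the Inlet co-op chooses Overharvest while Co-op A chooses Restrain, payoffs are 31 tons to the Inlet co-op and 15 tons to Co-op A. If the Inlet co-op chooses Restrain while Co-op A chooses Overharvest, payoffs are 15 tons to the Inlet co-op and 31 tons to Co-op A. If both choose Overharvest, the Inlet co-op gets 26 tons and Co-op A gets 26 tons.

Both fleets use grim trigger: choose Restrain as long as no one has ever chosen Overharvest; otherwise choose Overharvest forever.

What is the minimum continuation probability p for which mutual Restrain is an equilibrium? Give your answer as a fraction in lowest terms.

Expected cooperation value is 28 + p·28 + p²·28 + … = 28/(1−p); deviation gives 31 + p·26/(1−p).
28 ≥ 31(1−p) + 26p ⇒ 5p ≥ 3 ⇒ p ≥ 3/5.

3/5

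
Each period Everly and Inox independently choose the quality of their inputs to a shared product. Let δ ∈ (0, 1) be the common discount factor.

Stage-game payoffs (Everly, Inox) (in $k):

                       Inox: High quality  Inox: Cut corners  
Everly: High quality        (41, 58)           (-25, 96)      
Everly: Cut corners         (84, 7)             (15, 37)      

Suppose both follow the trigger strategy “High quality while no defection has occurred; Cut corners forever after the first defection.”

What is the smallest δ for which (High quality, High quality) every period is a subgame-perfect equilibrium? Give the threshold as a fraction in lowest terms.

38/59

For Everly: deviation gain 84−41 = 43, per-period punishment loss 41−15 = 26. IC gives δ ≥ 43/69.
For Inox: gain 38, loss 21 per period, so δ ≥ 38/59.
The tighter constraint is Inox's, so cooperation needs δ ≥ 38/59.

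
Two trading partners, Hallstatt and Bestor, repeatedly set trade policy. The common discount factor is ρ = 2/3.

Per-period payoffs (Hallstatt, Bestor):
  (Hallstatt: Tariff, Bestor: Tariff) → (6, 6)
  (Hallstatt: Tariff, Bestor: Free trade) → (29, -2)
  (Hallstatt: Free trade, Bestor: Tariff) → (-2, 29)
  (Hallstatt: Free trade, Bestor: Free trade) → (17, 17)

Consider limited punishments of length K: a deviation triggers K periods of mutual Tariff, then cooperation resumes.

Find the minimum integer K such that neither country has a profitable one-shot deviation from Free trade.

Need Σ_{k=1}^{K} ρ^k ≥ (29−17)/(17−6) = 1.0909 at ρ = 2/3.
At K = 1 the sum is 0.6667 < 1.0909; at K = 2 it is 1.1111 ≥ 1.0909.
So the minimum punishment length is K = 2.

2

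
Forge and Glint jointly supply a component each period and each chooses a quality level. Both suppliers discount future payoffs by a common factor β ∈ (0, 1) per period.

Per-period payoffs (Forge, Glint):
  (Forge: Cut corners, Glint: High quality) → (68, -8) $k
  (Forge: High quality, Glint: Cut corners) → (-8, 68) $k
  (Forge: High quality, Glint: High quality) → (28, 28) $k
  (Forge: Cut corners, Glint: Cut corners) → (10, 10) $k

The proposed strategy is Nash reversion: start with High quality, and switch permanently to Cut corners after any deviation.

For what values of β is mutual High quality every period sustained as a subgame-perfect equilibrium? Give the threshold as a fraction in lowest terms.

Cooperation forever yields 28 each period: 28/(1−β).
Deviating yields 68 once, then 10 forever: 68 + 10β/(1−β).
No profitable deviation requires 28/(1−β) ≥ 68 + 10β/(1−β).
Multiplying by (1−β): 28 ≥ 68(1−β) + 10β = 68 − 58β.
So 58β ≥ 40, i.e. β ≥ 40/58 = 20/29.

20/29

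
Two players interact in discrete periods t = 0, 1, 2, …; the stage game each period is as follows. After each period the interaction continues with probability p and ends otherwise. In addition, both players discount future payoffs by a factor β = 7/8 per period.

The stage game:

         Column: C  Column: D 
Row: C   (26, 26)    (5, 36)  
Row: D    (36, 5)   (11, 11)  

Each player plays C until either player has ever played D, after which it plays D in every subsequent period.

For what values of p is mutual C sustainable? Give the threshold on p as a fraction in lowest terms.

With continuation probability p and discount β, the effective per-period discount factor is βp.
Grim-trigger IC: βp ≥ (36−26)/(36−11) = 2/5.
So p ≥ (2/5)/(7/8) = 16/35.

16/35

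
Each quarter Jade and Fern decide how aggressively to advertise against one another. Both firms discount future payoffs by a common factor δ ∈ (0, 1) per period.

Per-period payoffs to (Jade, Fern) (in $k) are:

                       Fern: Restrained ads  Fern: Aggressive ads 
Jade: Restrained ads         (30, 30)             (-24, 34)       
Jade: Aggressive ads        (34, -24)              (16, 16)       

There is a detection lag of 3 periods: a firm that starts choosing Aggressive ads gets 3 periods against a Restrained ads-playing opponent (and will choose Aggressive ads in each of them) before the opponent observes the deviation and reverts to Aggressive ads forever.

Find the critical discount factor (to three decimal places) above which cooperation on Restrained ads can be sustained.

0.606

A deviator earns 34 for 3 periods, then 16 forever; cooperating earns 30 forever. Multiplying the IC by (1−δ):
30 ≥ 34(1−δ^3) + 16δ^3, so 18·δ^3 ≥ 4 and δ^3 ≥ 2/9.
δ ≥ (2/9)^(1/3) ≈ 0.606.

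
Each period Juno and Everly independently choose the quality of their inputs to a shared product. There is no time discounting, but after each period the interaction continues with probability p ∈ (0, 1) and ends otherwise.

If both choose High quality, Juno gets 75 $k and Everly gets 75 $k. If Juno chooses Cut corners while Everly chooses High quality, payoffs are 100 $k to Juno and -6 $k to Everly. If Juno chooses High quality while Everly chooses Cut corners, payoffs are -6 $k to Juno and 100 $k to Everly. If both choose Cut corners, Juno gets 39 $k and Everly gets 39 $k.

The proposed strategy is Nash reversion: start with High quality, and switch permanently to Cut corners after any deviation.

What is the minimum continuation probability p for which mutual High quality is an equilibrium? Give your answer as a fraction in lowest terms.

With no time discounting, the continuation probability p plays the role of the discount factor.
Grim-trigger IC: 75/(1−p) ≥ 100 + 39p/(1−p) ⇒ p ≥ (100−75)/(100−39) = 25/61.

25/61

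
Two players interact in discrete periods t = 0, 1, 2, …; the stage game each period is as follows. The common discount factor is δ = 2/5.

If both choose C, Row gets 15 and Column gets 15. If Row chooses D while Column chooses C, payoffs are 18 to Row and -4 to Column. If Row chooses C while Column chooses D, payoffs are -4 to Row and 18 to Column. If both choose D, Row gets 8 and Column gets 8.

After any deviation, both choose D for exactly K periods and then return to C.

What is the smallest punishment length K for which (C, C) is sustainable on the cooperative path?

2

IC: δ(1−δ^K)/(1−δ) ≥ (18−15)/(15−8) = 3/7.
With δ = 2/5: need 1 − δ^K ≥ 3/7·(1−2/5)/(2/5), i.e. δ^K ≤ 0.3571.
Since (2/5)^1 = 0.4000 and (2/5)^2 = 0.1600, the smallest such K is 2.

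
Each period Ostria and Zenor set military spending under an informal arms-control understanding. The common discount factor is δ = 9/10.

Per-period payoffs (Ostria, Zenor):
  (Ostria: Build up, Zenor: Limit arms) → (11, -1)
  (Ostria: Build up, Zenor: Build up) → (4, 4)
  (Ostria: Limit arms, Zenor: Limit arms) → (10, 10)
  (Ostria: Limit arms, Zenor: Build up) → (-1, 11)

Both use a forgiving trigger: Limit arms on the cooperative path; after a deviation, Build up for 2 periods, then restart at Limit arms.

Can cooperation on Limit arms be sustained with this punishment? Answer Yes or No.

Yes

A one-shot deviation gives 11 now, then 4 for 2 periods, then back to 10.
Gain from deviating: (11−10) today; loss: (10−4) in each of the next 2 periods.
No-deviation condition: (10−4)(δ+…+δ^2) ≥ 11−10, i.e. δ+…+δ^2 ≥ 1/6.
At δ = 9/10: δ+…+δ^2 = 1.7100 ≥ 0.1667.
So cooperation is sustainable.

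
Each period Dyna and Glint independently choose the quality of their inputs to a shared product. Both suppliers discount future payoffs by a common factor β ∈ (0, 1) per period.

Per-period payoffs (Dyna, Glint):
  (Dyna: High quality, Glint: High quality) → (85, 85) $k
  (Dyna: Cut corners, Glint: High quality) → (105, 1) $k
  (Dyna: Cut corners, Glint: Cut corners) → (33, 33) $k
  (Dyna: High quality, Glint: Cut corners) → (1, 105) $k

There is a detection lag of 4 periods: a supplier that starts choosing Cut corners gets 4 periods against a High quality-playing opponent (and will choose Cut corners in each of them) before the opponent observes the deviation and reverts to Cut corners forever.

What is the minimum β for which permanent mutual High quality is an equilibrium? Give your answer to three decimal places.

0.726

The best deviation is to choose Cut corners for all 4 undetected periods, earning 105 each, then 33 forever once detected.
Deviation value: 105(1−β^4)/(1−β) + 33β^4/(1−β); cooperation value: 85/(1−β).
IC: 85 ≥ 105(1−β^4) + 33β^4 = 105 − 72β^4.
So β^4 ≥ 20/72 = 5/18, giving β ≥ (5/18)^(1/4) ≈ 0.726.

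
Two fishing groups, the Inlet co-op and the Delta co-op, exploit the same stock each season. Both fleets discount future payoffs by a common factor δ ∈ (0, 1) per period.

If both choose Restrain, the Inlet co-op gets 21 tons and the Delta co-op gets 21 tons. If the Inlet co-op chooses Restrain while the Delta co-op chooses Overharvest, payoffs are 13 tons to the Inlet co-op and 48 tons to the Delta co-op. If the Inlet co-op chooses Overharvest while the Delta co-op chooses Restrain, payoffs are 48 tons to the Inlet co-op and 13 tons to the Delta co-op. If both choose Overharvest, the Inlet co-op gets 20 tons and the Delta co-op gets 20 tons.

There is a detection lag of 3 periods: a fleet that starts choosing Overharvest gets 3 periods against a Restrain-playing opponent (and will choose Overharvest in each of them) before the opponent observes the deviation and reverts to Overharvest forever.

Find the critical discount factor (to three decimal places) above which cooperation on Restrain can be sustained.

0.988

Deviating for the 3 undetected periods gains 48−21 = 27 per period over cooperation, then loses 21−20 = 1 per period forever once punishment starts.
Gain: 27(1 + δ + … + δ^2); loss: 1·δ^3/(1−δ).
No profitable deviation ⇔ 27(1−δ^3) ≤ 1·δ^3, i.e. δ^3 ≥ 27/(27+1) = 27/28.
Hence δ ≥ (27/28)^(1/3) ≈ 0.988.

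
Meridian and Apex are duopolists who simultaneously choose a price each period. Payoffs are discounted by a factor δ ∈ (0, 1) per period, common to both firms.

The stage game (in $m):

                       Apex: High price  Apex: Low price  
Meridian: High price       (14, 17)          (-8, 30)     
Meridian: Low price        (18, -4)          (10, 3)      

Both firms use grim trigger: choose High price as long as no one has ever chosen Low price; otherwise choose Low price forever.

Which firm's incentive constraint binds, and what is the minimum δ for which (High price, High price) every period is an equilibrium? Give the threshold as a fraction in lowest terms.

Meridian: cooperation gives 14 each period; deviation gives 18 once then 10 forever.
  14/(1−δ) ≥ 18 + 10δ/(1−δ) ⇒ δ ≥ 4/8 = 1/2.
Apex: cooperation gives 17 each period; deviation gives 30 once then 3 forever.
  δ ≥ 13/27.
Both must hold, so the binding constraint is Meridian's: δ ≥ 1/2.

Meridian; δ ≥ 1/2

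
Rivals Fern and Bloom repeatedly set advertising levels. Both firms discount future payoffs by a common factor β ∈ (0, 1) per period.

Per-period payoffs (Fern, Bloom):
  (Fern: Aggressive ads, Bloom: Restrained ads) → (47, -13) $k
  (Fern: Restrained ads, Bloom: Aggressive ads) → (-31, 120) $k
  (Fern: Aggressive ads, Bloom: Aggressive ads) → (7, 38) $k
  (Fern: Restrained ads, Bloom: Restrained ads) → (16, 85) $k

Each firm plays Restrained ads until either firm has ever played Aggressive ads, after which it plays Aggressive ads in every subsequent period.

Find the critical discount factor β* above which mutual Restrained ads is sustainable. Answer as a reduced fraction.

Fern: cooperation gives 16 each period; deviation gives 47 once then 7 forever.
  16/(1−β) ≥ 47 + 7β/(1−β) ⇒ β ≥ 31/40.
Bloom: cooperation gives 85 each period; deviation gives 120 once then 38 forever.
  β ≥ 35/82.
Both must hold, so the binding constraint is Fern's: β ≥ 31/40.

31/40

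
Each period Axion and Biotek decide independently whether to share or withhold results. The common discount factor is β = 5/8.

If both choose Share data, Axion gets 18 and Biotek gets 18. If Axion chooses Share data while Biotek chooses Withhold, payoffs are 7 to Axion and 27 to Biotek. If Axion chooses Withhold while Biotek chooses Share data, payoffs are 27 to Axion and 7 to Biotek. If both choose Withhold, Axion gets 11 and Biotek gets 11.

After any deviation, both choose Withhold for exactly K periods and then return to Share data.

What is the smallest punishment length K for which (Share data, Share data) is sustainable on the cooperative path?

4

Need Σ_{k=1}^{K} β^k ≥ (27−18)/(18−11) = 1.2857 at β = 5/8.
At K = 3 the sum is 1.2598 < 1.2857; at K = 4 it is 1.4124 ≥ 1.2857.
So the minimum punishment length is K = 4.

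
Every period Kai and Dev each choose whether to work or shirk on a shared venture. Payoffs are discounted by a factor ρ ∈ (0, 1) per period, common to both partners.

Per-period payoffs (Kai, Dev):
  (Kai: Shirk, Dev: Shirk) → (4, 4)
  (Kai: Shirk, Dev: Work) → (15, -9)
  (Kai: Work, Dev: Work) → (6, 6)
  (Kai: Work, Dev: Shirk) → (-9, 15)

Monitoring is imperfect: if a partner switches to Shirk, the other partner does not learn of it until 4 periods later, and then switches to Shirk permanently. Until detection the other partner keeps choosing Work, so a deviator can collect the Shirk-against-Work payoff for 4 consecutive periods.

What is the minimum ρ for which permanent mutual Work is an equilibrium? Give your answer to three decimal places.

0.951

The best deviation is to choose Shirk for all 4 undetected periods, earning 15 each, then 4 forever once detected.
Deviation value: 15(1−ρ^4)/(1−ρ) + 4ρ^4/(1−ρ); cooperation value: 6/(1−ρ).
IC: 6 ≥ 15(1−ρ^4) + 4ρ^4 = 15 − 11ρ^4.
So ρ^4 ≥ 9/11, giving ρ ≥ (9/11)^(1/4) ≈ 0.951.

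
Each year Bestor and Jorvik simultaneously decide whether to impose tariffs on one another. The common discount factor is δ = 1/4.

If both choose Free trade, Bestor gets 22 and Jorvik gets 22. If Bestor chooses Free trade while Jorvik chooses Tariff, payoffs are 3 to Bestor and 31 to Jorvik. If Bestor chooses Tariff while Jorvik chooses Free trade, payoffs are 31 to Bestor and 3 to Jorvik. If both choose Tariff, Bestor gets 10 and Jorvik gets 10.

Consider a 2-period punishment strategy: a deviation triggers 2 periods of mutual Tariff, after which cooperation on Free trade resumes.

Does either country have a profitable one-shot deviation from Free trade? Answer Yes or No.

Yes

IC: δ+…+δ^2 ≥ (31−22)/(22−10) = 3/4.
At δ = 1/4: partial sum = 0.3125 < 0.7500. Cooperation not sustainable.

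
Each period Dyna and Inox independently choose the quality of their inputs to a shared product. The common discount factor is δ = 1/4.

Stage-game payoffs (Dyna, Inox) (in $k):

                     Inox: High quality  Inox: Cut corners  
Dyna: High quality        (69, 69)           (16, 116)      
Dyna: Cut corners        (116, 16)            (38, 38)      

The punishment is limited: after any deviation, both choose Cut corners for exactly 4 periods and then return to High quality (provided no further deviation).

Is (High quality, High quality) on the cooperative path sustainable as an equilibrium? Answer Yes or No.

IC: δ+…+δ^4 ≥ (116−69)/(69−38) = 47/31.
At δ = 1/4: partial sum = 0.3320 < 1.5161. Cooperation not sustainable.

No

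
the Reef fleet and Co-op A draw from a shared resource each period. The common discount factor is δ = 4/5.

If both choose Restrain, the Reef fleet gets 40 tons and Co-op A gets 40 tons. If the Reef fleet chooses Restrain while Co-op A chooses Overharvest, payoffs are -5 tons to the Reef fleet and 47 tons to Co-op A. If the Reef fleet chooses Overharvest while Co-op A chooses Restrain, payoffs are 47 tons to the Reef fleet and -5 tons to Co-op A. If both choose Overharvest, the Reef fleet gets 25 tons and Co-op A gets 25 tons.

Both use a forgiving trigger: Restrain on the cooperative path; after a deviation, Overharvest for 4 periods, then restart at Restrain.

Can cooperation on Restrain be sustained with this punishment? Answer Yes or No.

IC: δ+…+δ^4 ≥ (47−40)/(40−25) = 7/15.
At δ = 4/5: partial sum = 2.3616 ≥ 0.4667. Cooperation sustainable.

Yes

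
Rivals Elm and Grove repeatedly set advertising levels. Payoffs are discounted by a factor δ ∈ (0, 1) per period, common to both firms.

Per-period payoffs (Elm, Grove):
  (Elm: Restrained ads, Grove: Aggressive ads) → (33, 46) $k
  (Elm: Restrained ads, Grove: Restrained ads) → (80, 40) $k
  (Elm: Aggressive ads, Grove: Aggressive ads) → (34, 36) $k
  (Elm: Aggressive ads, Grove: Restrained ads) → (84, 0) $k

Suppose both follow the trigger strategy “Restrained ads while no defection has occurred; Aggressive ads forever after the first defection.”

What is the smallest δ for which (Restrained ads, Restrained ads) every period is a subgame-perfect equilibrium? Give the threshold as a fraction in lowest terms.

Elm's threshold: (84−80)/(84−34) = 2/25.
Grove's threshold: (46−40)/(46−36) = 3/5.
2/25 < 3/5, so Grove binds and δ* = 3/5.

3/5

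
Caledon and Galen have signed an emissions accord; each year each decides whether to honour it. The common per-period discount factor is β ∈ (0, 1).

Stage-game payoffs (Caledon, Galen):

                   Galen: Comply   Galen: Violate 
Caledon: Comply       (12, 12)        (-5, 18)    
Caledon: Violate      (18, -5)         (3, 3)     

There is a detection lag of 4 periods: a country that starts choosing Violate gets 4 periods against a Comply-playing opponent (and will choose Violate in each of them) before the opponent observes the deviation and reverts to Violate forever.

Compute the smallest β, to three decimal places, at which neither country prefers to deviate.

The best deviation is to choose Violate for all 4 undetected periods, earning 18 each, then 3 forever once detected.
Deviation value: 18(1−β^4)/(1−β) + 3β^4/(1−β); cooperation value: 12/(1−β).
IC: 12 ≥ 18(1−β^4) + 3β^4 = 18 − 15β^4.
So β^4 ≥ 6/15 = 2/5, giving β ≥ (2/5)^(1/4) ≈ 0.795.

0.795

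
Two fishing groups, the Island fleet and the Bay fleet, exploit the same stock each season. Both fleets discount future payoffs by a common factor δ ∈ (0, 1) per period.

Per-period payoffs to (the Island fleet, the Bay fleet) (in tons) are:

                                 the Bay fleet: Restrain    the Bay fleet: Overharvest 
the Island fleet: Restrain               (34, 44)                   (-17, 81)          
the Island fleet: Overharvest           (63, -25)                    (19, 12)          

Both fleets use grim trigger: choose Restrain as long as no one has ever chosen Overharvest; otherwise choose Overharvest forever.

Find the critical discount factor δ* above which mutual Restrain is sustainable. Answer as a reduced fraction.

For the Island fleet: deviation gain 63−34 = 29, per-period punishment loss 34−19 = 15. IC gives δ ≥ 29/44.
For the Bay fleet: gain 37, loss 32 per period, so δ ≥ 37/69.
The tighter constraint is the Island fleet's, so cooperation needs δ ≥ 29/44.

29/44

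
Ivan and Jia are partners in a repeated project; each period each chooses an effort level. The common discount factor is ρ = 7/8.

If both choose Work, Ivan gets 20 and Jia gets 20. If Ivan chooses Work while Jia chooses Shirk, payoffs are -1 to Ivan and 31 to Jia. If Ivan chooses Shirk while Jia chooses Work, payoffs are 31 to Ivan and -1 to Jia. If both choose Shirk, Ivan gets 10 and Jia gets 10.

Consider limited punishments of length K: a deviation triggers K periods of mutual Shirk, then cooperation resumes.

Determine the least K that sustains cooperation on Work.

Need Σ_{k=1}^{K} ρ^k ≥ (31−20)/(20−10) = 1.1000 at ρ = 7/8.
At K = 1 the sum is 0.8750 < 1.1000; at K = 2 it is 1.6406 ≥ 1.1000.
So the minimum punishment length is K = 2.

2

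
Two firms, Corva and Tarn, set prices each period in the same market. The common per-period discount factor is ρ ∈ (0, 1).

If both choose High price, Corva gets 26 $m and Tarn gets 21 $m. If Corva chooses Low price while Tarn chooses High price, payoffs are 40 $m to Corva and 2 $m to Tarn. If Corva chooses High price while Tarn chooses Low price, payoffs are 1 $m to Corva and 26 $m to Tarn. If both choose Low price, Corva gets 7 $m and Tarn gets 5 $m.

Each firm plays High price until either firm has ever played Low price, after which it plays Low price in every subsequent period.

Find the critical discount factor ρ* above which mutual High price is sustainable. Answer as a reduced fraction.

14/33

Corva: cooperation gives 26 each period; deviation gives 40 once then 7 forever.
  26/(1−ρ) ≥ 40 + 7ρ/(1−ρ) ⇒ ρ ≥ 14/33.
Tarn: cooperation gives 21 each period; deviation gives 26 once then 5 forever.
  ρ ≥ 5/21.
Both must hold, so the binding constraint is Corva's: ρ ≥ 14/33.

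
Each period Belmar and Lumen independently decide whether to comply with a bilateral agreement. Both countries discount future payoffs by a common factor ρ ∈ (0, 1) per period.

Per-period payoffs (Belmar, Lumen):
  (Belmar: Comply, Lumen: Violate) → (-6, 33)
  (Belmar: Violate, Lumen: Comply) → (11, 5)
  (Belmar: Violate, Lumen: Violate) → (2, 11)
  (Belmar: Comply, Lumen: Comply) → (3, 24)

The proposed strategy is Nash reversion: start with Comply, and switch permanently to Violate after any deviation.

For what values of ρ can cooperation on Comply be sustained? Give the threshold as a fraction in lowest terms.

For Belmar: deviation gain 11−3 = 8, per-period punishment loss 3−2 = 1. IC gives ρ ≥ 8/9.
For Lumen: gain 9, loss 13 per period, so ρ ≥ 9/22.
The tighter constraint is Belmar's, so cooperation needs ρ ≥ 8/9.

8/9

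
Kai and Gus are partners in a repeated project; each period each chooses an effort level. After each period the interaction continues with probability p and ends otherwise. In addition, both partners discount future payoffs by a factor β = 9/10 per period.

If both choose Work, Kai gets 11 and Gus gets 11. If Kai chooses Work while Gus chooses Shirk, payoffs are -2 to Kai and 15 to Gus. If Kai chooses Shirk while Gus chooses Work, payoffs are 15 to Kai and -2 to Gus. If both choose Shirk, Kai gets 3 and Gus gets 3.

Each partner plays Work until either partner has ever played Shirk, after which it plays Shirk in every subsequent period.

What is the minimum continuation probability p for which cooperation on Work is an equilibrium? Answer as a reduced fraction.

10/27

With continuation probability p and discount β, the effective per-period discount factor is βp.
Grim-trigger IC: βp ≥ (15−11)/(15−3) = 1/3.
So p ≥ (1/3)/(9/10) = 10/27.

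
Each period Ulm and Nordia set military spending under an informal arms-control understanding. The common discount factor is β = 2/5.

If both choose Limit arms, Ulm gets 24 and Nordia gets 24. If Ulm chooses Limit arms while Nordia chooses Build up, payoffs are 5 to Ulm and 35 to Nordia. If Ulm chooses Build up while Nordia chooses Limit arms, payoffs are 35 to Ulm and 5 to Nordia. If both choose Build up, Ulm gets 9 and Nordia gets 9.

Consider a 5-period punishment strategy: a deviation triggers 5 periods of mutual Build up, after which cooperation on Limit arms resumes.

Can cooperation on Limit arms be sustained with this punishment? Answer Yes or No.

No

A one-shot deviation gives 35 now, then 9 for 5 periods, then back to 24.
Gain from deviating: (35−24) today; loss: (24−9) in each of the next 5 periods.
No-deviation condition: (24−9)(β+…+β^5) ≥ 35−24, i.e. β+…+β^5 ≥ 11/15.
At β = 2/5: β+…+β^5 = 0.6598 < 0.7333.
So cooperation is not sustainable.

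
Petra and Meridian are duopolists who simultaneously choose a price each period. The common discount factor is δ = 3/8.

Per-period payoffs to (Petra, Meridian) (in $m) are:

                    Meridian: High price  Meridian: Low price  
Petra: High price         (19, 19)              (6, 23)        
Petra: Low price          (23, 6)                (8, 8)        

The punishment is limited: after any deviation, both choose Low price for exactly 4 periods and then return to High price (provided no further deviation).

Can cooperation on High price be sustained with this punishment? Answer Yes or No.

IC: δ+…+δ^4 ≥ (23−19)/(19−8) = 4/11.
At δ = 3/8: partial sum = 0.5881 ≥ 0.3636. Cooperation sustainable.

Yes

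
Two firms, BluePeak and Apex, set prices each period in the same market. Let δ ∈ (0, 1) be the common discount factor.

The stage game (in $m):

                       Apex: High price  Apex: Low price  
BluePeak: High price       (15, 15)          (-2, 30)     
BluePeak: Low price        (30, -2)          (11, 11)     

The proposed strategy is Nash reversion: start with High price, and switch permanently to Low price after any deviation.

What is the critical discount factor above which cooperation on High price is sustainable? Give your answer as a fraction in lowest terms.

15/19

Cooperation forever yields 15 each period: 15/(1−δ).
Deviating yields 30 once, then 11 forever: 30 + 11δ/(1−δ).
No profitable deviation requires 15/(1−δ) ≥ 30 + 11δ/(1−δ).
Multiplying by (1−δ): 15 ≥ 30(1−δ) + 11δ = 30 − 19δ.
So 19δ ≥ 15, i.e. δ ≥ 15/19.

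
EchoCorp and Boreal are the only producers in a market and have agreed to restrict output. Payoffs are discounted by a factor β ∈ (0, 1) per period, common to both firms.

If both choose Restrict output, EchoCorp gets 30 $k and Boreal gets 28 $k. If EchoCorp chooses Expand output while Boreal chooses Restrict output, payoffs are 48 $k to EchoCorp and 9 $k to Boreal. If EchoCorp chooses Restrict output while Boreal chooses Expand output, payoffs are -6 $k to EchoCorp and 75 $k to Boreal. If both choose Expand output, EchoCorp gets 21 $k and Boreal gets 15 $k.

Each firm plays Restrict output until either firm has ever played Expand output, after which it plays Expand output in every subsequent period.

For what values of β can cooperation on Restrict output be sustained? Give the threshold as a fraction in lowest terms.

47/60

EchoCorp's threshold: (48−30)/(48−21) = 2/3.
Boreal's threshold: (75−28)/(75−15) = 47/60.
2/3 < 47/60, so Boreal binds and β* = 47/60.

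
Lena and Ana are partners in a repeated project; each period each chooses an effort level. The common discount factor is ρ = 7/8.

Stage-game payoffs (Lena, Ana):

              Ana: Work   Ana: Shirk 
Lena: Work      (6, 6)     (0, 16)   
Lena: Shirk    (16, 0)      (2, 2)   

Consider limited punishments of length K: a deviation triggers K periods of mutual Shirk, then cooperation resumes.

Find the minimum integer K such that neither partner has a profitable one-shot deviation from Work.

4

No profitable deviation requires (6−2)(ρ+…+ρ^K) ≥ 16−6, i.e. ρ+…+ρ^K ≥ 5/2 ≈ 2.5000.
With ρ = 7/8, the partial sums are K=1: 0.8750, K=2: 1.6406, K=3: 2.3105, K=4: 2.8967.
K = 4 is the first length at which the sum reaches 2.5000.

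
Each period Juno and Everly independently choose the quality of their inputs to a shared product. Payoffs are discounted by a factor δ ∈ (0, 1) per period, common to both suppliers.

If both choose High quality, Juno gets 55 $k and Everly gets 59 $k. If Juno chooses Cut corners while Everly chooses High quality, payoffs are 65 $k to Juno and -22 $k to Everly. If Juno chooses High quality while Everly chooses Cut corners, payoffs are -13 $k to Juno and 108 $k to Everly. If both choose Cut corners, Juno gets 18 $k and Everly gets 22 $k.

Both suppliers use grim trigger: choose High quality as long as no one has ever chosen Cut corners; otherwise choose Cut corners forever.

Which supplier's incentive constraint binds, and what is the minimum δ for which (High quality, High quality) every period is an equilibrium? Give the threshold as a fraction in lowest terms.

Everly; δ ≥ 49/86

For Juno: deviation gain 65−55 = 10, per-period punishment loss 55−18 = 37. IC gives δ ≥ 10/47.
For Everly: gain 49, loss 37 per period, so δ ≥ 49/86.
The tighter constraint is Everly's, so cooperation needs δ ≥ 49/86.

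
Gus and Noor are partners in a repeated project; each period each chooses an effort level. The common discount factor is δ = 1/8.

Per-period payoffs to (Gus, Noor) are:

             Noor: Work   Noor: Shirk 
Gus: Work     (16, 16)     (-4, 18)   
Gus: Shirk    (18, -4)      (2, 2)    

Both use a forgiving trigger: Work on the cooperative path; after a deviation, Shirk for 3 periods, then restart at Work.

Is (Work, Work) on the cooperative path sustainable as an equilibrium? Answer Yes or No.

No

A one-shot deviation gives 18 now, then 2 for 3 periods, then back to 16.
Gain from deviating: (18−16) today; loss: (16−2) in each of the next 3 periods.
No-deviation condition: (16−2)(δ+…+δ^3) ≥ 18−16, i.e. δ+…+δ^3 ≥ 1/7.
At δ = 1/8: δ+…+δ^3 = 0.1426 < 0.1429.
So cooperation is not sustainable.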